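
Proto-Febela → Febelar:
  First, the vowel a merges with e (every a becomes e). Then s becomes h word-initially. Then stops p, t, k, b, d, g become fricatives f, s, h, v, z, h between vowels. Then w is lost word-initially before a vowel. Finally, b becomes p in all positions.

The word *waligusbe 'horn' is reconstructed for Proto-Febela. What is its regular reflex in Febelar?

Febelar: *waligusbe > weligusbe > welihusbe > elihusbe > elihuspe  (by vowel merger, intervocalic lenition, glide loss, unconditioned shift)

elihuspe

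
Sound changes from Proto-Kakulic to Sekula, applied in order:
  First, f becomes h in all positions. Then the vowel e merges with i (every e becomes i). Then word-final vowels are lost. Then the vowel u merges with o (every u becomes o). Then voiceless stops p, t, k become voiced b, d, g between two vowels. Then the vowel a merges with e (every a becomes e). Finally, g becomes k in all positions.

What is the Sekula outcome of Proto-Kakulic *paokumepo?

peokomip

Sekula: *paokumepo > paokumipo > paokumip > paokomip > paogomip > peogomip > peokomip  (by vowel merger, apocope, vowel merger, intervocalic voicing, vowel merger, unconditioned shift)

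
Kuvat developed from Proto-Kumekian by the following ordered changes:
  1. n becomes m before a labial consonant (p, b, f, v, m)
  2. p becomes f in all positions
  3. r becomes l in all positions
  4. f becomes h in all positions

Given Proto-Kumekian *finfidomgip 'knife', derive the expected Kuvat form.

himhidomgih

Kuvat: *finfidomgip
  finfidomgip → fimfidomgip   [nasal place assimilation]
  fimfidomgip → fimfidomgif   [unconditioned shift]
  fimfidomgif (rule 3 does not apply)
  fimfidomgif → himhidomgih   [unconditioned shift]
  giving Kuvat himhidomgih.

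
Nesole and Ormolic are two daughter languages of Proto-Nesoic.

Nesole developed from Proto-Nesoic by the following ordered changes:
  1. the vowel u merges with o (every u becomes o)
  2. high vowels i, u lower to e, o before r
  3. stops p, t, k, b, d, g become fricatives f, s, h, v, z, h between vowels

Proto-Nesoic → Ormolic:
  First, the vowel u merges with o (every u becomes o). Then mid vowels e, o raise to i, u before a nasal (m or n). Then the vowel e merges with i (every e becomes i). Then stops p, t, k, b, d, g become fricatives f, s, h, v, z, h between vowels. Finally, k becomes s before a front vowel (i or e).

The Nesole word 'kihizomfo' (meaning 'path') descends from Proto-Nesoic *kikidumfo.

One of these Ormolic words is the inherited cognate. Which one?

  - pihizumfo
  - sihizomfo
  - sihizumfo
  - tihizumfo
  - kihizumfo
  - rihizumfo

Ormolic: *kikidumfo
  kikidumfo → kikidomfo   [vowel merger]
  kikidomfo → kikidumfo   [pre-nasal raising]
  kikidumfo (rule 3 does not apply)
  kikidumfo → kihizumfo   [intervocalic lenition]
  kihizumfo → sihizumfo   [palatalisation]
  giving Ormolic sihizumfo.

sihizumfo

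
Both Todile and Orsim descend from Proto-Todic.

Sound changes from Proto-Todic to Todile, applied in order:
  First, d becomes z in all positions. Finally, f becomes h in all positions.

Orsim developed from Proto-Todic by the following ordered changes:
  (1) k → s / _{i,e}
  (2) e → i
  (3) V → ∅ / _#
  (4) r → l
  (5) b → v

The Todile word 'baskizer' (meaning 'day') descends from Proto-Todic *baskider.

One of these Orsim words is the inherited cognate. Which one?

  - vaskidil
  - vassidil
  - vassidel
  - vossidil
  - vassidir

vassidil

Orsim: *baskider > bassider > bassidir > bassidil > vassidil  (by palatalisation, vowel merger, unconditioned shift, unconditioned shift)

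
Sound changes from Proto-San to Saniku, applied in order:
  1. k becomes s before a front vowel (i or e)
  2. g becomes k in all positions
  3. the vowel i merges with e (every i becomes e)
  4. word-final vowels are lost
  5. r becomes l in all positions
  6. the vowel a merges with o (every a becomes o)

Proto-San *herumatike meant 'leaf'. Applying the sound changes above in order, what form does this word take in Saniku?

helumotes

Saniku: *herumatike
  herumatike → herumatise   [palatalisation]
  herumatise (rule 2 does not apply)
  herumatise → herumatese   [vowel merger]
  herumatese → herumates   [apocope]
  herumates → helumates   [unconditioned shift]
  helumates → helumotes   [vowel merger]
  giving Saniku helumotes.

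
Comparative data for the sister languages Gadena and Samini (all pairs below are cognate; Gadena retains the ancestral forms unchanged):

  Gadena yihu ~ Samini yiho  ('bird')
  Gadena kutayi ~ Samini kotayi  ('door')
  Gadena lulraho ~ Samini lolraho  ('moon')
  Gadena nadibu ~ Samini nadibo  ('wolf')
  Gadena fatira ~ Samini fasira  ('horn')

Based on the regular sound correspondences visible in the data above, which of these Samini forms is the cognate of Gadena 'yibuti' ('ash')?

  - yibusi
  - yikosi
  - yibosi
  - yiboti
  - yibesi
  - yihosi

kutayi ~ kotayi, lulraho ~ lolraho — Gadena u corresponds to Samini o after a consonant, before a consonant other than r, m, n, p, b, f, v.
fatira ~ fasira — Gadena t corresponds to Samini s between vowels (before a front vowel).
Applying these to Gadena 'yibuti':
  yibuti → yiboti   (u→o after a consonant, before a consonant other than r, m, n, p, b, f, v)
  yiboti → yibosi   (t→s between vowels (before a front vowel))
So the Samini cognate is 'yibosi'.

yibosi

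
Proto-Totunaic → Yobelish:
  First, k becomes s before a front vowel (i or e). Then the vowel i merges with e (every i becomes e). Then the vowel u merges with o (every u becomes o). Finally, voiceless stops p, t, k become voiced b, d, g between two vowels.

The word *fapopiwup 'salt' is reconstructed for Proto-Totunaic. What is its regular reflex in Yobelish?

Yobelish: start from *fapopiwup.
  rule 1: no change — fapopiwup
  rule 2 (vowel merger): fapopiwup → fapopewup
  rule 3 (vowel merger): fapopewup → fapopewop
  rule 4 (intervocalic voicing): fapopewop → fabobewop
  ⇒ Yobelish fabobewop

fabobewop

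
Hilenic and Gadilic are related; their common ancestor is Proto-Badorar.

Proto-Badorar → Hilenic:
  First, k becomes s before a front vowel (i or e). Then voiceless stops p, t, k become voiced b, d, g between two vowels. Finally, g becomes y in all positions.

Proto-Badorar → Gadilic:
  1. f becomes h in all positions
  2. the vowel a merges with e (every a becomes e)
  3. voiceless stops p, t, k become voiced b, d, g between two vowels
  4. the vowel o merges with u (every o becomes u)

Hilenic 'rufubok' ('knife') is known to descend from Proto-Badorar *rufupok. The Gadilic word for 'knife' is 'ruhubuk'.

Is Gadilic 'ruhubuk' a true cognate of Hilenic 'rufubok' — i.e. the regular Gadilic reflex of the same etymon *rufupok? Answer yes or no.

Derive the expected Gadilic reflex of *rufupok:
Gadilic: *rufupok
  rufupok → ruhupok   [unconditioned shift]
  ruhupok (rule 2 does not apply)
  ruhupok → ruhubok   [intervocalic voicing]
  ruhubok → ruhubuk   [vowel merger]
  giving Gadilic ruhubuk.
Gadilic 'ruhubuk' matches the regular reflex exactly, so the pair is cognate.

yes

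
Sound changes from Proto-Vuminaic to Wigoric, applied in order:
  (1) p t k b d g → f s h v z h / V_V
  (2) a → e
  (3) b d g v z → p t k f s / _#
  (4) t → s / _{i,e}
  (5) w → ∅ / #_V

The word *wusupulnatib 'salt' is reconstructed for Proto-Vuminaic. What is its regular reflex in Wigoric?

Wigoric: start from *wusupulnatib.
  rule 1 (intervocalic lenition): wusupulnatib → wusufulnasib
  rule 2 (vowel merger): wusufulnasib → wusufulnesib
  rule 3 (final devoicing): wusufulnesib → wusufulnesip
  rule 4: no change — wusufulnesip
  rule 5 (glide loss): wusufulnesip → usufulnesip
  ⇒ Wigoric usufulnesip

usufulnesip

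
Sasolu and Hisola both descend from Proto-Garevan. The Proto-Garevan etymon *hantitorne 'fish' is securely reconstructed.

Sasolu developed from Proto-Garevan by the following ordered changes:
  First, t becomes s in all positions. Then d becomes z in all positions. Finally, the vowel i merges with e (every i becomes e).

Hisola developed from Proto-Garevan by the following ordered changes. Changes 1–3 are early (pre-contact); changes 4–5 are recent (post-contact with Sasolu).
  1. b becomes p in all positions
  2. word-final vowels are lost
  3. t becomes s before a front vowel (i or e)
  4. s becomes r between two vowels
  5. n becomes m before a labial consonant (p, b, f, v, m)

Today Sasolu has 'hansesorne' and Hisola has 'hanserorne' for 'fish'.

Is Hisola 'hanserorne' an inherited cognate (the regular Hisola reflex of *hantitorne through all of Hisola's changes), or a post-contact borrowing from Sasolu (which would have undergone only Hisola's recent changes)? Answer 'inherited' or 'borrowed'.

If inherited, *hantitorne would pass through all of Hisola's changes:
Hisola: start from *hantitorne.
  rule 1: no change — hantitorne
  rule 2 (apocope): hantitorne → hantitorn
  rule 3 (palatalisation): hantitorn → hansitorn
  rule 4: no change — hansitorn
  rule 5: no change — hansitorn
  ⇒ Hisola hansitorn
If borrowed from Sasolu 'hansesorne' after the early changes, it would undergo only the recent ones:
  rule 4 (rhotacism): hansesorne → hanserorne
  rule 5 (nasal place assimilation): no change (hanserorne)
  ⇒ as a loan: hanserorne
Hisola 'hanserorne' matches the loan outcome 'hanserorne', not the inherited 'hansitorn' — it skipped the early Hisola changes, so it was borrowed from Sasolu.

borrowed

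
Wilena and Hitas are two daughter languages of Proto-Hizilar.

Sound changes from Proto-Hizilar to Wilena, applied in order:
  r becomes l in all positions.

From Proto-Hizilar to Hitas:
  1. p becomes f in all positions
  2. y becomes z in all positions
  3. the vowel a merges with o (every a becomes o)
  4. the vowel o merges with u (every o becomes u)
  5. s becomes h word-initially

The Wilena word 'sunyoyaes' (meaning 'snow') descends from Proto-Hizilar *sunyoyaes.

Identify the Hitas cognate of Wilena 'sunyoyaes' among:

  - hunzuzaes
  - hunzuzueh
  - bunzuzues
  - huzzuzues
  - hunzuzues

Hitas: *sunyoyaes > sunzozaes > sunzozoes > sunzuzues > hunzuzues  (by unconditioned shift, vowel merger, vowel merger, debuccalisation)
Among the options, 'hunzuzues' alone shows every Hitas change applied in order.

hunzuzues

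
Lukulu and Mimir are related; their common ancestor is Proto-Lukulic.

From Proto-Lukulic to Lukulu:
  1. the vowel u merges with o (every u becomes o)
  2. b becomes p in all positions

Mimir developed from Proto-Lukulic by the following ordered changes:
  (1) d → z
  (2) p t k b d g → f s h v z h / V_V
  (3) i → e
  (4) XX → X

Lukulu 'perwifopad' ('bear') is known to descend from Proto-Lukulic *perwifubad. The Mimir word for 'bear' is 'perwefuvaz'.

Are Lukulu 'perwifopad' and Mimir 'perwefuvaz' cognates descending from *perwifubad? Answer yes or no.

yes

Derive the expected Mimir reflex of *perwifubad:
Mimir: *perwifubad > perwifubaz > perwifuvaz > perwefuvaz  (by unconditioned shift, intervocalic lenition, vowel merger)
Mimir 'perwefuvaz' matches the regular reflex exactly, so the pair is cognate.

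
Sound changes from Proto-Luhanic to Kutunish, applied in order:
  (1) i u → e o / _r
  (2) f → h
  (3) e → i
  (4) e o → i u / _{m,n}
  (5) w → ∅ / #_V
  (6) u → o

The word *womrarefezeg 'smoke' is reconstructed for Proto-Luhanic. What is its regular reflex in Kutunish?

Kutunish: start from *womrarefezeg.
  rule 1: no change — womrarefezeg
  rule 2 (unconditioned shift): womrarefezeg → womrarehezeg
  rule 3 (vowel merger): womrarehezeg → womrarihizig
  rule 4 (pre-nasal raising): womrarihizig → wumrarihizig
  rule 5 (glide loss): wumrarihizig → umrarihizig
  rule 6 (vowel merger): umrarihizig → omrarihizig
  ⇒ Kutunish omrarihizig

omrarihizig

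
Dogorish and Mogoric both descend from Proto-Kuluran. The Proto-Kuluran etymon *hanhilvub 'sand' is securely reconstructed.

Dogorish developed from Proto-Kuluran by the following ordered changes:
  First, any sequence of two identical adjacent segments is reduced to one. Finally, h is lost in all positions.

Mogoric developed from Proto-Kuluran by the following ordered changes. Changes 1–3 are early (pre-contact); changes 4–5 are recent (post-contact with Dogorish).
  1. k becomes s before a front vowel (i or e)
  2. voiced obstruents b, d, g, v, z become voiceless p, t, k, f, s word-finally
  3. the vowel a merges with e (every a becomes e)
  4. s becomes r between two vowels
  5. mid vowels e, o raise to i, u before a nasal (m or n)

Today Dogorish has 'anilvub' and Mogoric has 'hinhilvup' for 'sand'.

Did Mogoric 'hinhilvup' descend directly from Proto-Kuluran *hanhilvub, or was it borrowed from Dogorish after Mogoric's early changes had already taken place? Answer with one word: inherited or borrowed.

If inherited, *hanhilvub would pass through all of Mogoric's changes:
Mogoric: *hanhilvub > hanhilvup > henhilvup > hinhilvup  (by final devoicing, vowel merger, pre-nasal raising)
If borrowed from Dogorish 'anilvub' after the early changes, it would undergo only the recent ones:
  rule 4 (rhotacism): no change (anilvub)
  rule 5 (pre-nasal raising): no change (anilvub)
  ⇒ as a loan: anilvub
Mogoric 'hinhilvup' matches the inherited outcome exactly, so it is an inherited cognate, not a loan.

inherited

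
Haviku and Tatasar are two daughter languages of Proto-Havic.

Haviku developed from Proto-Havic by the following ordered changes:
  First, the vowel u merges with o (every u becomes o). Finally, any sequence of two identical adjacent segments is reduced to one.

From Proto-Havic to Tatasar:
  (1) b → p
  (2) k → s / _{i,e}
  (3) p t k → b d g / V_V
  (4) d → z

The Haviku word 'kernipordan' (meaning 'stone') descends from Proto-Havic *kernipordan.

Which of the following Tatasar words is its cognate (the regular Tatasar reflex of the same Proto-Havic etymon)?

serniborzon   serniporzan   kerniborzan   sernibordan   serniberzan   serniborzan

serniborzan

Tatasar: *kernipordan
  kernipordan (rule 1 does not apply)
  kernipordan → sernipordan   [palatalisation]
  sernipordan → sernibordan   [intervocalic voicing]
  sernibordan → serniborzan   [unconditioned shift]
  giving Tatasar serniborzan.
Among the options, 'serniborzan' alone shows every Tatasar change applied in order.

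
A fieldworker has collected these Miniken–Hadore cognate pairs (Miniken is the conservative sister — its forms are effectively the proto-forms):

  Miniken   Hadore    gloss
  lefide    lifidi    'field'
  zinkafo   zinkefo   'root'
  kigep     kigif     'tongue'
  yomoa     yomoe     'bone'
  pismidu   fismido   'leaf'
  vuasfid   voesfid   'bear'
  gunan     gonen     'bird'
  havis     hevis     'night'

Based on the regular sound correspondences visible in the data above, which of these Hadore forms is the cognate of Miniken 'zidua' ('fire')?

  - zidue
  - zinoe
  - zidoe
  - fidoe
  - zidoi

vuasfid ~ voesfid — Miniken u corresponds to Hadore o after a consonant, before a back vowel.
yomoa ~ yomoe — Miniken a corresponds to Hadore e word-finally.
Applying these to Miniken 'zidua':
  zidua → zidoa   (u→o after a consonant, before a back vowel)
  zidoa → zidoe   (a→e word-finally)
So the Hadore cognate is 'zidoe'.

zidoe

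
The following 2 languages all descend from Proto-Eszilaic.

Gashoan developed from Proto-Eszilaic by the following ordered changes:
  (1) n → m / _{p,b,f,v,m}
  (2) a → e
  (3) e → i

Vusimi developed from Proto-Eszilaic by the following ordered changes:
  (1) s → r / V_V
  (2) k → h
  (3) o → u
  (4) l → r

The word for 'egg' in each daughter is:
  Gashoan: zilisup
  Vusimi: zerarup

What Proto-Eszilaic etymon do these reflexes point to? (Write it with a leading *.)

Position 5: Gashoan has s, Vusimi has r. Gashoan preserves s here (none of its changes turn any other segment into s), so the proto-segment is *s.
Position 4: Gashoan has i, Vusimi has a. Vusimi preserves a here (none of its changes turn any other segment into a), so the proto-segment is *a.
Position 3: Gashoan has l, Vusimi has r. Gashoan preserves l here (none of its changes turn any other segment into l), so the proto-segment is *l.
Continuing position by position gives *zelasup; check it forward:
Gashoan: *zelasup
  zelasup (rule 1 does not apply)
  zelasup → zelesup   [vowel merger]
  zelesup → zilisup   [vowel merger]
  giving Gashoan zilisup.
Vusimi: *zelasup
  zelasup → zelarup   [rhotacism]
  zelarup (rule 2 does not apply)
  zelarup (rule 3 does not apply)
  zelarup → zerarup   [unconditioned shift]
  giving Vusimi zerarup.
*zelasup is the unique common source.

*zelasup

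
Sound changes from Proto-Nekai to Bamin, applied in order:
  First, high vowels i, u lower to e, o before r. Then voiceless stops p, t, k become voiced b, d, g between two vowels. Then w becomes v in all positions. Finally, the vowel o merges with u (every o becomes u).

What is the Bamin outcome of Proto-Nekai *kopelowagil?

kubeluvagil

Bamin: *kopelowagil
  kopelowagil (rule 1 does not apply)
  kopelowagil → kobelowagil   [intervocalic voicing]
  kobelowagil → kobelovagil   [unconditioned shift]
  kobelovagil → kubeluvagil   [vowel merger]
  giving Bamin kubeluvagil.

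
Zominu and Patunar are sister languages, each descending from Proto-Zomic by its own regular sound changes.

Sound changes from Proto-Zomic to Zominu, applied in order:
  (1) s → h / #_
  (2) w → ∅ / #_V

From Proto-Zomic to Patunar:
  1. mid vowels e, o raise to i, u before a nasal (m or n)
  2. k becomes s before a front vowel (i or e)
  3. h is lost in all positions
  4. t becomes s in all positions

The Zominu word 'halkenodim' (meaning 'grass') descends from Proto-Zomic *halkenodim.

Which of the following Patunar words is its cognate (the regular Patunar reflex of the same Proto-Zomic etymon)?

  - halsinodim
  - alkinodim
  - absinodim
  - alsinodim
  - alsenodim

Patunar: *halkenodim
  halkenodim → halkinodim   [pre-nasal raising]
  halkinodim → halsinodim   [palatalisation]
  halsinodim → alsinodim   [h-loss]
  alsinodim (rule 4 does not apply)
  giving Patunar alsinodim.
The other candidates each miss or misapply at least one Patunar change.

alsinodim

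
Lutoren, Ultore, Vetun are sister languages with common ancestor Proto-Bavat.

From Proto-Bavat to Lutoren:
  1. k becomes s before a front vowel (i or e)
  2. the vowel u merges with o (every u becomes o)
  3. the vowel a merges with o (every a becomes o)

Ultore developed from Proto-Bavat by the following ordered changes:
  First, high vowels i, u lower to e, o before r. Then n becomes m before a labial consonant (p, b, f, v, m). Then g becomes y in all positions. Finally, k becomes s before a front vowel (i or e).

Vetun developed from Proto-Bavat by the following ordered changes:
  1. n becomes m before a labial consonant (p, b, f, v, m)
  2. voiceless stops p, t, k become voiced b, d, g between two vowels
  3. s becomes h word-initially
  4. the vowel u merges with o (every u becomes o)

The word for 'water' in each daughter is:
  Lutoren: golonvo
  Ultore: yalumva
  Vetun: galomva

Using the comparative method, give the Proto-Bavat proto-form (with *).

*galunva

Position 1: Lutoren has g, Ultore has y, Vetun has g. Lutoren preserves g here (none of its changes turn any other segment into g), so the proto-segment is *g.
Position 2: Lutoren has o, Ultore has a, Vetun has a. Ultore preserves a here (none of its changes turn any other segment into a), so the proto-segment is *a.
This points to *galunva. Verify forward in each daughter:
Lutoren: *galunva
  galunva (rule 1 does not apply)
  galunva → galonva   [vowel merger]
  galonva → golonvo   [vowel merger]
  giving Lutoren golonvo.
Ultore: *galunva
  galunva (rule 1 does not apply)
  galunva → galumva   [nasal place assimilation]
  galumva → yalumva   [unconditioned shift]
  yalumva (rule 4 does not apply)
  giving Ultore yalumva.
Vetun: start from *galunva.
  rule 1 (nasal place assimilation): galunva → galumva
  rule 2: no change — galumva
  rule 3: no change — galumva
  rule 4 (vowel merger): galumva → galomva
  ⇒ Vetun galomva
*galunva is the unique common source.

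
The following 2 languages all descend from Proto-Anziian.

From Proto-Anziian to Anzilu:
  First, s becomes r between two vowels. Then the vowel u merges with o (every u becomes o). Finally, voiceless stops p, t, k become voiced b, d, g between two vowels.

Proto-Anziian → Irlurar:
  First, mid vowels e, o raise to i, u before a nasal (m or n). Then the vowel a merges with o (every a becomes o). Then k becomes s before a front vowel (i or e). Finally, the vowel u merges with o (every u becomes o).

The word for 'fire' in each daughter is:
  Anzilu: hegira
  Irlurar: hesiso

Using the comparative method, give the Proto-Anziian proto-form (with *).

*hekisa

Position 3: Anzilu has g, Irlurar has s. Taking the neighbouring segments as reconstructed: Anzilu g could go back to *k or *g; Irlurar s could go back to *k or *s — the one source consistent with every daughter is *k.
Position 5: Anzilu has r, Irlurar has s. Taking the neighbouring segments as reconstructed: Anzilu r could go back to *s or *r; Irlurar s can only go back to *s — the one source consistent with every daughter is *s.
Position 6: Anzilu has a, Irlurar has o. Anzilu preserves a here (none of its changes turn any other segment into a), so the proto-segment is *a.
This points to *hekisa. Verify forward in each daughter:
Anzilu: *hekisa > hekira > hegira  (by rhotacism, intervocalic voicing)
Irlurar: *hekisa > hekiso > hesiso  (by vowel merger, palatalisation)
No other proto-form is consistent with every reflex, so the reconstruction is *hekisa.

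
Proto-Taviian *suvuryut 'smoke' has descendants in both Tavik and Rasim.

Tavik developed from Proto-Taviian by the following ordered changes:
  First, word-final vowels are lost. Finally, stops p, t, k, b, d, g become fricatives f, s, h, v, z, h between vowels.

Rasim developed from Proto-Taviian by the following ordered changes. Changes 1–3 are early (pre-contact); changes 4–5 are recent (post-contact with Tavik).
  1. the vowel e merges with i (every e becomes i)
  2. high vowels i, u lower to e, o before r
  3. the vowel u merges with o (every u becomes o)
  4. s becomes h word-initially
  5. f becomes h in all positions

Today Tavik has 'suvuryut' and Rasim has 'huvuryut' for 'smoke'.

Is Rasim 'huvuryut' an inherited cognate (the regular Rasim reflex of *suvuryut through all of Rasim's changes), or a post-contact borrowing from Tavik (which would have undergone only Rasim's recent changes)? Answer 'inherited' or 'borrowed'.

If inherited, *suvuryut would pass through all of Rasim's changes:
Rasim: *suvuryut > suvoryut > sovoryot > hovoryot  (by pre-rhotic lowering, vowel merger, debuccalisation)
If borrowed from Tavik 'suvuryut' after the early changes, it would undergo only the recent ones:
  rule 4 (debuccalisation): suvuryut → huvuryut
  rule 5 (unconditioned shift): no change (huvuryut)
  ⇒ as a loan: huvuryut
Rasim 'huvuryut' matches the loan outcome 'huvuryut', not the inherited 'hovoryot' — it skipped the early Rasim changes, so it was borrowed from Tavik.

borrowed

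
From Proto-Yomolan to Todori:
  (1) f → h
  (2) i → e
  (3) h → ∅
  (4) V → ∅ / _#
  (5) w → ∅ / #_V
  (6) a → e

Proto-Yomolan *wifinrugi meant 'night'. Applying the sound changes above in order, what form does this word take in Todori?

Todori: start from *wifinrugi.
  rule 1 (unconditioned shift): wifinrugi → wihinrugi
  rule 2 (vowel merger): wihinrugi → wehenruge
  rule 3 (h-loss): wehenruge → weenruge
  rule 4 (apocope): weenruge → weenrug
  rule 5 (glide loss): weenrug → eenrug
  rule 6: no change — eenrug
  ⇒ Todori eenrug

eenrug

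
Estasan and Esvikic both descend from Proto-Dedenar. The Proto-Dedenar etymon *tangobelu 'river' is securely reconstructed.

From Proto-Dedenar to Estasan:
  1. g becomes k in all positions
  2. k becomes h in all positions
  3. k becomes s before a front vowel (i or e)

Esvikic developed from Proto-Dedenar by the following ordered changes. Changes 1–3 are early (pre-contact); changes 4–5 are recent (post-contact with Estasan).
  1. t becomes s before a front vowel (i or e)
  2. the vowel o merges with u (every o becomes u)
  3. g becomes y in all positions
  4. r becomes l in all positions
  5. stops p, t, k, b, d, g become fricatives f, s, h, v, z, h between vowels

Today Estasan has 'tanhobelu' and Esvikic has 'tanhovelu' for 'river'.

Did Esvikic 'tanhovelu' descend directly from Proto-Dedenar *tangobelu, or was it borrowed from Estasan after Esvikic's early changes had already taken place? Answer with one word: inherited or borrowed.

borrowed

If inherited, *tangobelu would pass through all of Esvikic's changes:
Esvikic: *tangobelu
  tangobelu (rule 1 does not apply)
  tangobelu → tangubelu   [vowel merger]
  tangubelu → tanyubelu   [unconditioned shift]
  tanyubelu (rule 4 does not apply)
  tanyubelu → tanyuvelu   [intervocalic lenition]
  giving Esvikic tanyuvelu.
If borrowed from Estasan 'tanhobelu' after the early changes, it would undergo only the recent ones:
  rule 4 (unconditioned shift): no change (tanhobelu)
  rule 5 (intervocalic lenition): tanhobelu → tanhovelu
  ⇒ as a loan: tanhovelu
Esvikic 'tanhovelu' matches the loan outcome 'tanhovelu', not the inherited 'tanyuvelu' — it skipped the early Esvikic changes, so it was borrowed from Estasan.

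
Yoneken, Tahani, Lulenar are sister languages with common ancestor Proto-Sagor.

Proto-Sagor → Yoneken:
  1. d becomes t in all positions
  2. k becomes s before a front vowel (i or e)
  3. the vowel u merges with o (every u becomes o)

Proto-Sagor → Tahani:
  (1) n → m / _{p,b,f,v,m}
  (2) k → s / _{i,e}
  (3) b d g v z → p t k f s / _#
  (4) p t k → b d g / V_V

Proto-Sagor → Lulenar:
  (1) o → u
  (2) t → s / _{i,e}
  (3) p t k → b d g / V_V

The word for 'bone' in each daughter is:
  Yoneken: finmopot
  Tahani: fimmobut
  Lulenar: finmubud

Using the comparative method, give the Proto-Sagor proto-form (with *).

Position 6: Yoneken has p, Tahani has b, Lulenar has b. Yoneken preserves p here (none of its changes turn any other segment into p), so the proto-segment is *p.
Position 5: Yoneken has o, Tahani has o, Lulenar has u. Tahani preserves o here (none of its changes turn any other segment into o), so the proto-segment is *o.
This points to *finmopud. Verify forward in each daughter:
Yoneken: *finmopud > finmoput > finmopot  (by unconditioned shift, vowel merger)
Tahani: start from *finmopud.
  rule 1 (nasal place assimilation): finmopud → fimmopud
  rule 2: no change — fimmopud
  rule 3 (final devoicing): fimmopud → fimmoput
  rule 4 (intervocalic voicing): fimmoput → fimmobut
  ⇒ Tahani fimmobut
Lulenar: *finmopud > finmupud > finmubud  (by vowel merger, intervocalic voicing)
No other proto-form is consistent with every reflex, so the reconstruction is *finmopud.

*finmopud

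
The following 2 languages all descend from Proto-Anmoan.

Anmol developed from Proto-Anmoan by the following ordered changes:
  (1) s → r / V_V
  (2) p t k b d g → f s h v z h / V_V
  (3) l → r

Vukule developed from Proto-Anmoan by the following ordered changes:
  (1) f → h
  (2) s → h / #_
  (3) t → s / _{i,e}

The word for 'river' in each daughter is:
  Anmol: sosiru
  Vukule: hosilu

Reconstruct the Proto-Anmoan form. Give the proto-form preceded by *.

*sotilu

Position 3: Anmol has s, Vukule has s. Taking the neighbouring segments as reconstructed: Anmol s can only go back to *t; Vukule s could go back to *t or *s — the one source consistent with every daughter is *t.
Position 1: Anmol has s, Vukule has h. Taking the neighbouring segments as reconstructed: Anmol s can only go back to *s; Vukule h could go back to *f or *s or *h — the one source consistent with every daughter is *s.
Verify the candidate proto-form against each daughter:
Anmol: *sotilu
  sotilu (rule 1 does not apply)
  sotilu → sosilu   [intervocalic lenition]
  sosilu → sosiru   [unconditioned shift]
  giving Anmol sosiru.
Vukule: *sotilu > hotilu > hosilu  (by debuccalisation, palatalisation)
*sotilu is the unique common source.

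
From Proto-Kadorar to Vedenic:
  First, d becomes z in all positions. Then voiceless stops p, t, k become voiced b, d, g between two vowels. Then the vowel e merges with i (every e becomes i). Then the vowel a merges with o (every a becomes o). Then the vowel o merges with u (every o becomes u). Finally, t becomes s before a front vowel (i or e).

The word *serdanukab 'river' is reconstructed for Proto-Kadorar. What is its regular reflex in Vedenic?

Vedenic: start from *serdanukab.
  rule 1 (unconditioned shift): serdanukab → serzanukab
  rule 2 (intervocalic voicing): serzanukab → serzanugab
  rule 3 (vowel merger): serzanugab → sirzanugab
  rule 4 (vowel merger): sirzanugab → sirzonugob
  rule 5 (vowel merger): sirzonugob → sirzunugub
  rule 6: no change — sirzunugub
  ⇒ Vedenic sirzunugub

sirzunugub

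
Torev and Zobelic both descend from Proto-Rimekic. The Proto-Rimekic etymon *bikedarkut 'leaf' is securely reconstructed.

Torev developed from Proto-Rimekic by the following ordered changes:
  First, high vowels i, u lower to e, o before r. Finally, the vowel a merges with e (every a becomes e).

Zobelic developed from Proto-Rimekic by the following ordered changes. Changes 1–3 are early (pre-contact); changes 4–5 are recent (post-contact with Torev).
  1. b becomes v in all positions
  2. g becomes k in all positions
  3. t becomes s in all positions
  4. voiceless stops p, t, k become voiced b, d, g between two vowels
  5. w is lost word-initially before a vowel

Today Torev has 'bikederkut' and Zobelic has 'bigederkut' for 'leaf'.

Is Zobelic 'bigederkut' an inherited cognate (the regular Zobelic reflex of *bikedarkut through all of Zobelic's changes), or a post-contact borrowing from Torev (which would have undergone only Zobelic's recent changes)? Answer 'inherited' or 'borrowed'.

borrowed

If inherited, *bikedarkut would pass through all of Zobelic's changes:
Zobelic: start from *bikedarkut.
  rule 1 (unconditioned shift): bikedarkut → vikedarkut
  rule 2: no change — vikedarkut
  rule 3 (unconditioned shift): vikedarkut → vikedarkus
  rule 4 (intervocalic voicing): vikedarkus → vigedarkus
  rule 5: no change — vigedarkus
  ⇒ Zobelic vigedarkus
If borrowed from Torev 'bikederkut' after the early changes, it would undergo only the recent ones:
  rule 4 (intervocalic voicing): bikederkut → bigederkut
  rule 5 (glide loss): no change (bigederkut)
  ⇒ as a loan: bigederkut
Zobelic 'bigederkut' matches the loan outcome 'bigederkut', not the inherited 'vigedarkus' — it skipped the early Zobelic changes, so it was borrowed from Torev.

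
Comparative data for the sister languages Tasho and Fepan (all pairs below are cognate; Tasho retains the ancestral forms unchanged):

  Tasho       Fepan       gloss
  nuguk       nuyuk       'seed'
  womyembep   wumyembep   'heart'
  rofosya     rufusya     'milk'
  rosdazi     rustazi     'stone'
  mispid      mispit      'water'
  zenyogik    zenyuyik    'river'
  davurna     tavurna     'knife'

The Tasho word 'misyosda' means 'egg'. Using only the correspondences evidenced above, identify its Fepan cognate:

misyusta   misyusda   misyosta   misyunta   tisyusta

rofosya ~ rufusya, rosdazi ~ rustazi — Tasho o corresponds to Fepan u after a consonant, before a consonant other than r, m, n, p, b, f, v.
rosdazi ~ rustazi — Tasho d corresponds to Fepan t after a consonant, before a back vowel.
Applying these to Tasho 'misyosda':
  misyosda → misyusda   (o→u after a consonant, before a consonant other than r, m, n, p, b, f, v)
  misyusda → misyusta   (d→t after a consonant, before a back vowel)
So the Fepan cognate is 'misyusta'.

misyusta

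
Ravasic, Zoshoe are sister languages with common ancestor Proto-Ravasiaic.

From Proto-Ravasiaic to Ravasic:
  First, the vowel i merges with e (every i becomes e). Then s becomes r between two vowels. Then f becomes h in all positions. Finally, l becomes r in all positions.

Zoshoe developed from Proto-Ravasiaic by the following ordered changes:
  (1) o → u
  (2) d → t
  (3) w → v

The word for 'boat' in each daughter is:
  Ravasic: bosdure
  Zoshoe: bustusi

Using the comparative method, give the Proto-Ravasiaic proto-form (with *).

Position 7: Ravasic has e, Zoshoe has i. Zoshoe preserves i here (none of its changes turn any other segment into i), so the proto-segment is *i.
Position 4: Ravasic has d, Zoshoe has t. Ravasic preserves d here (none of its changes turn any other segment into d), so the proto-segment is *d.
Position 6: Ravasic has r, Zoshoe has s. Zoshoe preserves s here (none of its changes turn any other segment into s), so the proto-segment is *s.
Verify the candidate proto-form against each daughter:
Ravasic: *bosdusi > bosduse > bosdure  (by vowel merger, rhotacism)
Zoshoe: start from *bosdusi.
  rule 1 (vowel merger): bosdusi → busdusi
  rule 2 (unconditioned shift): busdusi → bustusi
  rule 3: no change — bustusi
  ⇒ Zoshoe bustusi
Only *bosdusi yields all of Ravasic bosdure, Zoshoe bustusi.

*bosdusi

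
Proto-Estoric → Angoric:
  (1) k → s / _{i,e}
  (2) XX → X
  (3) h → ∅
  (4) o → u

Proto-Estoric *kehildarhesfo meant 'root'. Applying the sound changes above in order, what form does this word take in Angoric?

seildaresfu

Angoric: *kehildarhesfo
  kehildarhesfo → sehildarhesfo   [palatalisation]
  sehildarhesfo (rule 2 does not apply)
  sehildarhesfo → seildaresfo   [h-loss]
  seildaresfo → seildaresfu   [vowel merger]
  giving Angoric seildaresfu.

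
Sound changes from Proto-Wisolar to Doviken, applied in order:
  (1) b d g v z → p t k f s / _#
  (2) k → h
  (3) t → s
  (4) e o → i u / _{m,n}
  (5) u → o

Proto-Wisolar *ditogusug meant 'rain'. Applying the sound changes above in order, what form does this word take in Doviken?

disogosoh

Doviken: *ditogusug > ditogusuk > ditogusuh > disogusuh > disogosoh  (by final devoicing, unconditioned shift, unconditioned shift, vowel merger)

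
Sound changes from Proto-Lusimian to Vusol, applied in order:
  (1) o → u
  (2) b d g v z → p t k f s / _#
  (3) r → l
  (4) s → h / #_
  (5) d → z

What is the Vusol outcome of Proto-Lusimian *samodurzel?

Vusol: *samodurzel
  samodurzel → samudurzel   [vowel merger]
  samudurzel (rule 2 does not apply)
  samudurzel → samudulzel   [unconditioned shift]
  samudulzel → hamudulzel   [debuccalisation]
  hamudulzel → hamuzulzel   [unconditioned shift]
  giving Vusol hamuzulzel.

hamuzulzel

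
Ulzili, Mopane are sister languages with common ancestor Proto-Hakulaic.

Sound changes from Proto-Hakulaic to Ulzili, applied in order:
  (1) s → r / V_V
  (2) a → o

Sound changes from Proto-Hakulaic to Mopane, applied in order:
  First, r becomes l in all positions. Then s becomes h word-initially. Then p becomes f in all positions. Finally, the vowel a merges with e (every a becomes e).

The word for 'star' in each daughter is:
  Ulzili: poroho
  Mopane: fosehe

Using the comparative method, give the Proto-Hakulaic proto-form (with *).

*posaha

Position 1: Ulzili has p, Mopane has f. Ulzili preserves p here (none of its changes turn any other segment into p), so the proto-segment is *p.
Position 4: Ulzili has o, Mopane has e. Taking the neighbouring segments as reconstructed: Ulzili o could go back to *a or *o; Mopane e could go back to *a or *e — the one source consistent with every daughter is *a.
Verify the candidate proto-form against each daughter:
Ulzili: start from *posaha.
  rule 1 (rhotacism): posaha → poraha
  rule 2 (vowel merger): poraha → poroho
  ⇒ Ulzili poroho
Mopane: *posaha
  posaha (rule 1 does not apply)
  posaha (rule 2 does not apply)
  posaha → fosaha   [unconditioned shift]
  fosaha → fosehe   [vowel merger]
  giving Mopane fosehe.
*posaha is the unique common source.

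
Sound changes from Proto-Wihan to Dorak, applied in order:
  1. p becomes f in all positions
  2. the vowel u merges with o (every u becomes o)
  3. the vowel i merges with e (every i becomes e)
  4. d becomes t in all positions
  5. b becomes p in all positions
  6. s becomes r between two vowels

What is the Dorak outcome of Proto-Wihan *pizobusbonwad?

fezoposponwat

Dorak: *pizobusbonwad
  pizobusbonwad → fizobusbonwad   [unconditioned shift]
  fizobusbonwad → fizobosbonwad   [vowel merger]
  fizobosbonwad → fezobosbonwad   [vowel merger]
  fezobosbonwad → fezobosbonwat   [unconditioned shift]
  fezobosbonwat → fezoposponwat   [unconditioned shift]
  fezoposponwat (rule 6 does not apply)
  giving Dorak fezoposponwat.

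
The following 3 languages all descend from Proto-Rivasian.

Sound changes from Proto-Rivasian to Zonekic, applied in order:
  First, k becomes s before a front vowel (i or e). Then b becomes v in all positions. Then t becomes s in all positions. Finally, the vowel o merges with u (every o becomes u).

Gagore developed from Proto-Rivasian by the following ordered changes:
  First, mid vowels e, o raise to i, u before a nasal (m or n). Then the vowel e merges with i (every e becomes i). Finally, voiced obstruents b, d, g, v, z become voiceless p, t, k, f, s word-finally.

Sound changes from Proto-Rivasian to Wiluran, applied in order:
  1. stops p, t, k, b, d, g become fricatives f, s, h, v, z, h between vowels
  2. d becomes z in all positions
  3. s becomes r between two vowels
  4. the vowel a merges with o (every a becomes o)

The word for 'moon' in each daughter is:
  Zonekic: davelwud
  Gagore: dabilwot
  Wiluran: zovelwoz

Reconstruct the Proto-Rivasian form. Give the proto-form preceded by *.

Position 3: Zonekic has v, Gagore has b, Wiluran has v. Gagore preserves b here (none of its changes turn any other segment into b), so the proto-segment is *b.
Position 8: Zonekic has d, Gagore has t, Wiluran has z. Zonekic preserves d here (none of its changes turn any other segment into d), so the proto-segment is *d.
This points to *dabelwod. Verify forward in each daughter:
Zonekic: *dabelwod
  dabelwod (rule 1 does not apply)
  dabelwod → davelwod   [unconditioned shift]
  davelwod (rule 3 does not apply)
  davelwod → davelwud   [vowel merger]
  giving Zonekic davelwud.
Gagore: *dabelwod
  dabelwod (rule 1 does not apply)
  dabelwod → dabilwod   [vowel merger]
  dabilwod → dabilwot   [final devoicing]
  giving Gagore dabilwot.
Wiluran: *dabelwod > davelwod > zavelwoz > zovelwoz  (by intervocalic lenition, unconditioned shift, vowel merger)
Only *dabelwod yields all of Zonekic davelwud, Gagore dabilwot, Wiluran zovelwoz.

*dabelwod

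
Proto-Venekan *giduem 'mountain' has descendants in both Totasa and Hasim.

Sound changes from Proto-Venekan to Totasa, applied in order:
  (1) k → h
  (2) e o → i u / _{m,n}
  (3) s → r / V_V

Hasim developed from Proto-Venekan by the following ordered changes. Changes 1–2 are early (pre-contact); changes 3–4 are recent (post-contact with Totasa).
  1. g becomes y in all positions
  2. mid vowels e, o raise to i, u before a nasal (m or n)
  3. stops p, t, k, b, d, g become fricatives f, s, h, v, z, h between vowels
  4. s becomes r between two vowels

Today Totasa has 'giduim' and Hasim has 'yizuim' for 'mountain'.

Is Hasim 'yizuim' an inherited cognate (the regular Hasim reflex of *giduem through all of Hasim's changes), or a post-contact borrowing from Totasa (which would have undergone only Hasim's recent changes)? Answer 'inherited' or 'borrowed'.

inherited

If inherited, *giduem would pass through all of Hasim's changes:
Hasim: *giduem > yiduem > yiduim > yizuim  (by unconditioned shift, pre-nasal raising, intervocalic lenition)
If borrowed from Totasa 'giduim' after the early changes, it would undergo only the recent ones:
  rule 3 (intervocalic lenition): giduim → gizuim
  rule 4 (rhotacism): no change (gizuim)
  ⇒ as a loan: gizuim
Hasim 'yizuim' matches the inherited outcome exactly, so it is an inherited cognate, not a loan.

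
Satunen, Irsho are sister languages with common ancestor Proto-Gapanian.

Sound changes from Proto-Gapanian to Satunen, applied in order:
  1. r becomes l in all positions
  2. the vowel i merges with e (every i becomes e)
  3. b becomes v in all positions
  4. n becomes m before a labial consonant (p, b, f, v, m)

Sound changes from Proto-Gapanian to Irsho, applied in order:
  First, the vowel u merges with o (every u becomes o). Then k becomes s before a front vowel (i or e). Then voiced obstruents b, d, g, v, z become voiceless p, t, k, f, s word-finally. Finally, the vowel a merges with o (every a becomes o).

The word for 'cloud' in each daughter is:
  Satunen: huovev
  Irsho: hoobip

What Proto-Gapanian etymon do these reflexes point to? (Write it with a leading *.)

*huobib

Position 2: Satunen has u, Irsho has o. Satunen preserves u here (none of its changes turn any other segment into u), so the proto-segment is *u.
Position 4: Satunen has v, Irsho has b. Irsho preserves b here (none of its changes turn any other segment into b), so the proto-segment is *b.
Position 5: Satunen has e, Irsho has i. Irsho preserves i here (none of its changes turn any other segment into i), so the proto-segment is *i.
Continuing position by position gives *huobib; check it forward:
Satunen: start from *huobib.
  rule 1: no change — huobib
  rule 2 (vowel merger): huobib → huobeb
  rule 3 (unconditioned shift): huobeb → huovev
  rule 4: no change — huovev
  ⇒ Satunen huovev
Irsho: start from *huobib.
  rule 1 (vowel merger): huobib → hoobib
  rule 2: no change — hoobib
  rule 3 (final devoicing): hoobib → hoobip
  rule 4: no change — hoobip
  ⇒ Irsho hoobip
No other proto-form is consistent with every reflex, so the reconstruction is *huobib.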